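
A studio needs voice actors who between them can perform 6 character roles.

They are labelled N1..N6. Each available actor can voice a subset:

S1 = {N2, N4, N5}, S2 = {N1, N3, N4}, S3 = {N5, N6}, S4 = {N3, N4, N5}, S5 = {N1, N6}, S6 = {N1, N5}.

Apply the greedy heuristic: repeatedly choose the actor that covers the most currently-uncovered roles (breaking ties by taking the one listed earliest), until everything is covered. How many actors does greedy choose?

3

Greedy: pick S1 (covers 3 new) → pick S2 (covers 2 new) → pick S3 (covers 1 new). Total picks: 3.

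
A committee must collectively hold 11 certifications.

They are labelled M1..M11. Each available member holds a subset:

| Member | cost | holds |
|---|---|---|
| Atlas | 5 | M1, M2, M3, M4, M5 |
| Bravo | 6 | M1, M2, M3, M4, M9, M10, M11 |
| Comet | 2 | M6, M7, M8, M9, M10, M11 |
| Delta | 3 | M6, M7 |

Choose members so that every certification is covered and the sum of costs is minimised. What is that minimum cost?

7

Atlas, Comet together cover every certification (Atlas ∪ Comet = {M1, M2, M3, M4, M5, M6, M7, M8, M9, M10, M11}); total cost 5 + 2 = 7.
No covering selection has total cost below 7.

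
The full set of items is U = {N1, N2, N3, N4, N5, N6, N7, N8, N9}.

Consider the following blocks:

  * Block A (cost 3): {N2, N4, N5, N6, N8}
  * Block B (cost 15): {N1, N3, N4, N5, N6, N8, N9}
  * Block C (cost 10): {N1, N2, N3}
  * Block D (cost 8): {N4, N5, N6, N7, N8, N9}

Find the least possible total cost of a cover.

C, D together cover every item (C ∪ D = {N1, N2, N3, N4, N5, N6, N7, N8, N9}); total cost 10 + 8 = 18.
The greedy pick A, D, C costs 21; no covering selection beats 18.

18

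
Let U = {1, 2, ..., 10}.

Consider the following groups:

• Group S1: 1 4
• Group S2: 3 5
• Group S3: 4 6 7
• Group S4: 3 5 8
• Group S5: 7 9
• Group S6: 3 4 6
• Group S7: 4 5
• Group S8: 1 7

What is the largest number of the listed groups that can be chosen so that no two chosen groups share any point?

3

S1, S4, S5 are pairwise disjoint (S1={1,4}; S4={3,5,8}; S5={7,9}).
Every remaining group overlaps one of these, and no 4 of the listed groups are pairwise disjoint, so 3 is the maximum.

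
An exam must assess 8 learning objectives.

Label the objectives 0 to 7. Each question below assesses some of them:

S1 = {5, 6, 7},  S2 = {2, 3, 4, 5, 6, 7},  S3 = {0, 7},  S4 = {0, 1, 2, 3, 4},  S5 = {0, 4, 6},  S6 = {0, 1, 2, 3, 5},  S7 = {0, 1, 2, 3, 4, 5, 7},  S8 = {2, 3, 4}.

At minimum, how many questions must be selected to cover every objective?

Take {S2, S7}. Their union is {0, 1, 2, 3, 4, 5, 6, 7}, which is all 8 objectives.
No single question has all 8 objectives (the largest, S7, has 7), so 2 is optimal.

2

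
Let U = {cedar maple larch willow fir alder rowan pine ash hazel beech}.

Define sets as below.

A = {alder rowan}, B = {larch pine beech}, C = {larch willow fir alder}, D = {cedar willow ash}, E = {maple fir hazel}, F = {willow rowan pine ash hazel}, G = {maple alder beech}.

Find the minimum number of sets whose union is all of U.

Take {C, D, F, G}. Their union is {cedar, maple, larch, willow, fir, alder, rowan, pine, ash, hazel, beech}, which is all 11 points.
Only D contains cedar, so D is forced; the remaining 8 points need at least 3 more sets (each remaining set adds at most 3) — so at least 4 sets are needed, and 4 is optimal.

4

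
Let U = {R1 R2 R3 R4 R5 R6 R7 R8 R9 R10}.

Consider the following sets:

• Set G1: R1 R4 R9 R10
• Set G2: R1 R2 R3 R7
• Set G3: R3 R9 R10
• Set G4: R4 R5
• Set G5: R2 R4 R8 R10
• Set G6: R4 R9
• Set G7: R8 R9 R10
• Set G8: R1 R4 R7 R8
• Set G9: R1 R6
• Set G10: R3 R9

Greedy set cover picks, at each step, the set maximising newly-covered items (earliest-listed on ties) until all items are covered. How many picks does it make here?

5

Greedy: pick G1 (covers 4 new) → pick G2 (covers 3 new) → pick G4 (covers 1 new) → pick G5 (covers 1 new) → pick G9 (covers 1 new). Total picks: 5.
(The true minimum cover uses only 4 sets, so greedy is not optimal here.)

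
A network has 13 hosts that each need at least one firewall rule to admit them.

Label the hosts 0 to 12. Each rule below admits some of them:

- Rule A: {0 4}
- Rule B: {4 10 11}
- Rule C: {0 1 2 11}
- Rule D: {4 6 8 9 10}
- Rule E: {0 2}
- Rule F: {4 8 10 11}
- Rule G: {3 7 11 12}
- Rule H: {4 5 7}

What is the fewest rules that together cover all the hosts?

C and D and G and H together: C ∪ D ∪ G ∪ H = {0, 1, 2, 3, 4, 5, 6, 7, 8, 9, 10, 11, 12} — every host is covered.
Only H contains 5, so H is forced; the remaining 10 hosts need at least 3 more rules (each remaining rule adds at most 4) — so at least 4 rules are needed, and 4 is optimal.

4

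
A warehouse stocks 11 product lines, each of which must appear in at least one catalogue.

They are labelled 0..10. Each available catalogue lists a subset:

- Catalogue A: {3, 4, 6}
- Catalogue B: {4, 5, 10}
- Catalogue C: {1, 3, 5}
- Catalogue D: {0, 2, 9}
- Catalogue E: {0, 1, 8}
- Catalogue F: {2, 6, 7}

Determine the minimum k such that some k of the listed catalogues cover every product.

A and B and D and E and F together: A ∪ B ∪ D ∪ E ∪ F = {0, 1, 2, 3, 4, 5, 6, 7, 8, 9, 10} — every product is covered.
No 4 of the 6 catalogues cover everything (all 15 combinations miss at least one product), so 5 is optimal.

5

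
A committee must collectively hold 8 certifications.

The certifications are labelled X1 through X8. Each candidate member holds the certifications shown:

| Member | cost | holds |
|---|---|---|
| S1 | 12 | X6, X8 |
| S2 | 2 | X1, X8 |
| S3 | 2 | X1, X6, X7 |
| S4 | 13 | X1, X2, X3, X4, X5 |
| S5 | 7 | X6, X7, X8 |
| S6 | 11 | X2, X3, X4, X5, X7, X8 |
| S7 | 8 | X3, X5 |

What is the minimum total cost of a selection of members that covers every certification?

13

S3, S6 together cover every certification (S3 ∪ S6 = {X1, X2, X3, X4, X5, X6, X7, X8}); total cost 2 + 11 = 13.
The greedy pick S3, S2, S6 costs 15; no covering selection beats 13.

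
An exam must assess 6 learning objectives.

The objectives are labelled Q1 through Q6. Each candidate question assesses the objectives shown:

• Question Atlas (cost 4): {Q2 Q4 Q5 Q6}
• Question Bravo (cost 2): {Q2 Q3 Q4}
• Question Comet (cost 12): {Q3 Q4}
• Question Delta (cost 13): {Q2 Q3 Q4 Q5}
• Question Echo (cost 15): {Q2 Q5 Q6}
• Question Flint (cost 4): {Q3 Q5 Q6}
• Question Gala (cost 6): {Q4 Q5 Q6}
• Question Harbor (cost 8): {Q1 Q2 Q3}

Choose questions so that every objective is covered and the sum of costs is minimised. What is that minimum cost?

Atlas, Harbor together cover every objective (Atlas ∪ Harbor = {Q1, Q2, Q3, Q4, Q5, Q6}); total cost 4 + 8 = 12.
The greedy pick Bravo, Atlas, Harbor costs 14; no covering selection beats 12.

12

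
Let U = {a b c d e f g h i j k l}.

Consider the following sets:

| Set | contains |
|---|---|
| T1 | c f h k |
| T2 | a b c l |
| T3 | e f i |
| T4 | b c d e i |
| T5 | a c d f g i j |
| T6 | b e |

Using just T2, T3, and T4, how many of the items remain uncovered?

Union of T2, T3, T4 = {a, b, c, d, e, f, i, l}.
Not covered: g, h, j, k — 4 items.

4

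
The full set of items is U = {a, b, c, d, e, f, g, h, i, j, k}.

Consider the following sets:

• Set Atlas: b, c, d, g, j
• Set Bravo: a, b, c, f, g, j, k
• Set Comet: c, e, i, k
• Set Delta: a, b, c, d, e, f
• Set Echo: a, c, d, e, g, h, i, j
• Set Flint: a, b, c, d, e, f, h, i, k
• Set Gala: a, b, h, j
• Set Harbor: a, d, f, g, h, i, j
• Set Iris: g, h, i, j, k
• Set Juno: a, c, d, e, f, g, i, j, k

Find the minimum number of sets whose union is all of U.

Gala and Juno cover everything between them: the union {a, b, c, d, e, f, g, h, i, j, k} is all of U.
No single set has all 11 items (the largest, Flint, has 9), so 2 is optimal.

2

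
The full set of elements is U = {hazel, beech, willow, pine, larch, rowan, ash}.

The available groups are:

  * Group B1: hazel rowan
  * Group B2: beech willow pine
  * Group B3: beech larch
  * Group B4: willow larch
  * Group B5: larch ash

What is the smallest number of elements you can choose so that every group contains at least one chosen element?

The 3 elements {hazel, pine, larch} hit every group.
The groups B1, B2, B5 are pairwise disjoint, so any hitting set needs a separate element for each — at least 3. Hence 3 is optimal.

3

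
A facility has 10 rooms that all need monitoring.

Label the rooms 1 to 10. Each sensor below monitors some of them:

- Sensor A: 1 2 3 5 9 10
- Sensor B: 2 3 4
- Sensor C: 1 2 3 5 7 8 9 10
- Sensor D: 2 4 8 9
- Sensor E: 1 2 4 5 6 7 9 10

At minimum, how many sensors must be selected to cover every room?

2

Take {C, E}. Their union is {1, 2, 3, 4, 5, 6, 7, 8, 9, 10}, which is all 10 rooms.
No single sensor has all 10 rooms (the largest, C, has 8), so 2 is optimal.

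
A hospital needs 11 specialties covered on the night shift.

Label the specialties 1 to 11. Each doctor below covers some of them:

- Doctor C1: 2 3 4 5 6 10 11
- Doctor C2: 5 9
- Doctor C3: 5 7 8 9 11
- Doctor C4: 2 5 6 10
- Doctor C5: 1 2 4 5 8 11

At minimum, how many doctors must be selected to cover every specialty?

Take {C1, C3, C5}. Their union is {1, 2, 3, 4, 5, 6, 7, 8, 9, 10, 11}, which is all 11 specialties.
Only C5 contains 1, so C5 is forced; the remaining 5 specialties need at least 2 more doctors (each remaining doctor adds at most 3) — so at least 3 doctors are needed, and 3 is optimal.

3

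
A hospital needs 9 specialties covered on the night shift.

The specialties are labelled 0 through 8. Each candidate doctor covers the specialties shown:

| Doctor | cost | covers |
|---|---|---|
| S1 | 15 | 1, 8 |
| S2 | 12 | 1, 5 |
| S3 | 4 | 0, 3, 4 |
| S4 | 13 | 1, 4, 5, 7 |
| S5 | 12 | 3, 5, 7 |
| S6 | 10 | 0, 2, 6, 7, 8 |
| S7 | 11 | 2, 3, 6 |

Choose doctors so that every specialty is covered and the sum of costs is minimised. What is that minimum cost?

S2, S3, S6 together cover every specialty (S2 ∪ S3 ∪ S6 = {0, 1, 2, 3, 4, 5, 6, 7, 8}); total cost 12 + 4 + 10 = 26.
No covering selection has total cost below 26.

26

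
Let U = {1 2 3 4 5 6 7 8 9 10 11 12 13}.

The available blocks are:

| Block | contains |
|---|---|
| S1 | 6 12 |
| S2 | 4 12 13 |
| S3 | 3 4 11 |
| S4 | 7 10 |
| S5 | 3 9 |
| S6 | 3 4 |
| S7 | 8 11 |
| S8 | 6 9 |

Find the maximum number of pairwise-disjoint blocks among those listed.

4

S1, S4, S6, S7 are pairwise disjoint (S1={6,12}; S4={7,10}; S6={3,4}; S7={8,11}).
Every remaining block overlaps one of these, and no 5 of the listed blocks are pairwise disjoint, so 4 is the maximum.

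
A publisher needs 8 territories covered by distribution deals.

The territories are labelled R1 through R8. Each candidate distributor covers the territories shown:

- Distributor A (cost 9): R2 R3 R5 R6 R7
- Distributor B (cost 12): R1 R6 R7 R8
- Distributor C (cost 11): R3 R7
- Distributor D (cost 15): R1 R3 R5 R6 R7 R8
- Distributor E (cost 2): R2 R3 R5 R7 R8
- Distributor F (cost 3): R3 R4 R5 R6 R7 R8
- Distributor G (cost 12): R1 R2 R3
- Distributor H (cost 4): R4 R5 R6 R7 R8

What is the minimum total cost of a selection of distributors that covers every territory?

15

F, G together cover every territory (F ∪ G = {R1, R2, R3, R4, R5, R6, R7, R8}); total cost 3 + 12 = 15.
The greedy pick E, F, B costs 17; no covering selection beats 15.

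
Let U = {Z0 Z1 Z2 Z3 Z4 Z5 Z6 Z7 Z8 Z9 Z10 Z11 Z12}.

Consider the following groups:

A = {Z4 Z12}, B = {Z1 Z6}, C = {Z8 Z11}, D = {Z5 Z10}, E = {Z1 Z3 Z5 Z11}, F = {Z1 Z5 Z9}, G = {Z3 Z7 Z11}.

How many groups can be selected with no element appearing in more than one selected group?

4

A, B, C, D are pairwise disjoint (A={Z4,Z12}; B={Z1,Z6}; C={Z8,Z11}; D={Z5,Z10}).
Every remaining group overlaps one of these, and no 5 of the listed groups are pairwise disjoint, so 4 is the maximum.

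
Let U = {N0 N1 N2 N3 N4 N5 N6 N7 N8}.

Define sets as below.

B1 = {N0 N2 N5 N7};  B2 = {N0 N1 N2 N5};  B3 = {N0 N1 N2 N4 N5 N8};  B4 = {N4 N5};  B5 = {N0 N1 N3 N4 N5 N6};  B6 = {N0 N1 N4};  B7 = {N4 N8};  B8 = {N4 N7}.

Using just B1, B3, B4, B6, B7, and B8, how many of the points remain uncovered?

Union of B1, B3, B4, B6, B7, B8 = {N0, N1, N2, N4, N5, N7, N8}.
Not covered: N3, N6 — 2 points.

2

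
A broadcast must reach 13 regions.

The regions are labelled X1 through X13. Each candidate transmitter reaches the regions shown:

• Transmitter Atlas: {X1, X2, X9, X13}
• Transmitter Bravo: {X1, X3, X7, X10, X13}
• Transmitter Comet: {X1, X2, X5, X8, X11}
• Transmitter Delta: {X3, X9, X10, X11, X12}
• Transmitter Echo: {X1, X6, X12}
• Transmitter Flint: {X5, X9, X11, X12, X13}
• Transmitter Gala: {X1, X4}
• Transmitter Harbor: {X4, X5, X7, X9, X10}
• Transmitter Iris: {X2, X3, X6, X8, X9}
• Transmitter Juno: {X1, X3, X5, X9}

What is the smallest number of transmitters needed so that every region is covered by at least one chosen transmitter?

Take {Atlas, Flint, Harbor, Iris}. Their union is {X1, X2, X3, X4, X5, X6, X7, X8, X9, X10, X11, X12, X13}, which is all 13 regions.
No 3 of the 10 transmitters cover everything (all 120 combinations miss at least one region), so 4 is optimal.

4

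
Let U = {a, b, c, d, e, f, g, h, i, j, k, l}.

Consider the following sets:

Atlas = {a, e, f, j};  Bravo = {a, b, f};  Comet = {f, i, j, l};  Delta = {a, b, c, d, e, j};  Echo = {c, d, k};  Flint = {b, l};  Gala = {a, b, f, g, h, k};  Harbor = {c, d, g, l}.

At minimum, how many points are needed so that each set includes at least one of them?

Take T = {d, f, l}. Each listed set contains at least one of these, so T is a hitting set of size 3.
The sets Atlas, Echo, Flint are pairwise disjoint, so any hitting set needs a separate point for each — at least 3. Hence 3 is optimal.

3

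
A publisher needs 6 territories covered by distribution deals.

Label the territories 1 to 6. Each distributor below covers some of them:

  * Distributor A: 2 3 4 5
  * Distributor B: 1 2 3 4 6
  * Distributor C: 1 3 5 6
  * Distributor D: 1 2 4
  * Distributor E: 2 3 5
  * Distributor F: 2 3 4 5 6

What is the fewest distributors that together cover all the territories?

2

D and F together: D ∪ F = {1, 2, 3, 4, 5, 6} — every territory is covered.
No single distributor has all 6 territories (the largest, B, has 5), so 2 is optimal.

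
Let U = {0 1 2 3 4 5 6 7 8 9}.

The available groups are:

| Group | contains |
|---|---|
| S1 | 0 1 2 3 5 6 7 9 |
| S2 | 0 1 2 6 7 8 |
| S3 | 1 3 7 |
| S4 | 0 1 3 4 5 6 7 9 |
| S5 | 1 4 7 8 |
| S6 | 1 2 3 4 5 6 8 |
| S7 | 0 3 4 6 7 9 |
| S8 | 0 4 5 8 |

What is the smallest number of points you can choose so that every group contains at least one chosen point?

H = {0, 1} meets every group (each contains at least one member of H), and |H| = 2.
The groups S3, S8 are pairwise disjoint, so any hitting set needs a separate point for each — at least 2. Hence 2 is optimal.

2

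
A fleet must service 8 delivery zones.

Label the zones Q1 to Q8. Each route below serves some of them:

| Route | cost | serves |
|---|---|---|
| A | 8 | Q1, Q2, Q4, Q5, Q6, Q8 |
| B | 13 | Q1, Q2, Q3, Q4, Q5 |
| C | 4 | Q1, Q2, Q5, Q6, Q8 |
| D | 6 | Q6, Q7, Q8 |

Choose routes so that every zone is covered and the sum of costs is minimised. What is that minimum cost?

B, D together cover every zone (B ∪ D = {Q1, Q2, Q3, Q4, Q5, Q6, Q7, Q8}); total cost 13 + 6 = 19.
The greedy pick C, D, B costs 23; no covering selection beats 19.

19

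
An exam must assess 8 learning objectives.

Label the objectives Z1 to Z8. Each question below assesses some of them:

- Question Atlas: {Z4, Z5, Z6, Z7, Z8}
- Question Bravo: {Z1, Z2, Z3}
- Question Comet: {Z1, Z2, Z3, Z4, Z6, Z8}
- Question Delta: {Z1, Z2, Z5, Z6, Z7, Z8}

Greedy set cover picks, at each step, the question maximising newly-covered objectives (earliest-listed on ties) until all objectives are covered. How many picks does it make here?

Greedy: pick Comet (covers 6 new) → pick Atlas (covers 2 new). Total picks: 2.

2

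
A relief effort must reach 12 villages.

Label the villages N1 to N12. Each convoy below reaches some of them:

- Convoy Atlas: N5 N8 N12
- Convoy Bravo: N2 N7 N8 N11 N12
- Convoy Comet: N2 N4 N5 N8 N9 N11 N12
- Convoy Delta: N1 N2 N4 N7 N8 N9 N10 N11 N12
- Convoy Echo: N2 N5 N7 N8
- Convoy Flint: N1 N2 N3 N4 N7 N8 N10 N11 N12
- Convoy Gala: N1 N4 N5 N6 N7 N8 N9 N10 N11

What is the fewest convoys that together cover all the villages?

2

Take {Flint, Gala}. Their union is {N1, N2, N3, N4, N5, N6, N7, N8, N9, N10, N11, N12}, which is all 12 villages.
No single convoy has all 12 villages (the largest, Delta, has 9), so 2 is optimal.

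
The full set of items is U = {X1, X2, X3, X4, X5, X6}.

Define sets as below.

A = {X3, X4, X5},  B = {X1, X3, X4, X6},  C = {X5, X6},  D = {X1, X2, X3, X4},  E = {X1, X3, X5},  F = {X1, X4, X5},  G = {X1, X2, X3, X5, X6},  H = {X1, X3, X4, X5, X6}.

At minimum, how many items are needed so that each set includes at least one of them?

T = {X4, X5} meets every set (each contains at least one member of T), and |T| = 2.
The sets C, D are pairwise disjoint, so any hitting set needs a separate item for each — at least 2. Hence 2 is optimal.

2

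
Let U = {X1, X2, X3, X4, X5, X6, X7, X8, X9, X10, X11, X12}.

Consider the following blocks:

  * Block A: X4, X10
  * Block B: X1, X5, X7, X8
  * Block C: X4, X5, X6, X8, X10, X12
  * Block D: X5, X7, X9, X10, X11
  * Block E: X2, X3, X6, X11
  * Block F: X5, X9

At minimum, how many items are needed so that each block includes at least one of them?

H = {X4, X5, X6} meets every block (each contains at least one member of H), and |H| = 3.
The blocks A, B, E are pairwise disjoint, so any hitting set needs a separate item for each — at least 3. Hence 3 is optimal.

3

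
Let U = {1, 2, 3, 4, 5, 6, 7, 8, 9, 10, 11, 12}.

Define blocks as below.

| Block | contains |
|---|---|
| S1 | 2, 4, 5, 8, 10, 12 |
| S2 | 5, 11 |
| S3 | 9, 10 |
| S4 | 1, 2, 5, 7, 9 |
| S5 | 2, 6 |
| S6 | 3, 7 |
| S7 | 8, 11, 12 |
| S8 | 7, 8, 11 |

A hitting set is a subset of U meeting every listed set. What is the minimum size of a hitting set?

Take H = {2, 7, 10, 11}. Each listed block contains at least one of these, so H is a hitting set of size 4.
The blocks S3, S5, S6, S7 are pairwise disjoint, so any hitting set needs a separate item for each — at least 4. Hence 4 is optimal.

4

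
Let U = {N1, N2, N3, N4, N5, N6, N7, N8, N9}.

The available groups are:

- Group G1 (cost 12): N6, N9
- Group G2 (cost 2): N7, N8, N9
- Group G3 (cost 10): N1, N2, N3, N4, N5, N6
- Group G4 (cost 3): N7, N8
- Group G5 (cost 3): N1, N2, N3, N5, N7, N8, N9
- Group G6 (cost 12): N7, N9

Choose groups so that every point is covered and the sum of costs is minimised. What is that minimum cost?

12

G2, G3 together cover every point (G2 ∪ G3 = {N1, N2, N3, N4, N5, N6, N7, N8, N9}); total cost 2 + 10 = 12.
The greedy pick G5, G3 costs 13; no covering selection beats 12.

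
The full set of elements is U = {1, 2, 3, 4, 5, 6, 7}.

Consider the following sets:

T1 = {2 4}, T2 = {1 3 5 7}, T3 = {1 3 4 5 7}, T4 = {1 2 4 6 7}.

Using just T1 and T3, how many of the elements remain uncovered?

Union of T1, T3 = {1, 2, 3, 4, 5, 7}.
Not covered: 6 — 1 element.

1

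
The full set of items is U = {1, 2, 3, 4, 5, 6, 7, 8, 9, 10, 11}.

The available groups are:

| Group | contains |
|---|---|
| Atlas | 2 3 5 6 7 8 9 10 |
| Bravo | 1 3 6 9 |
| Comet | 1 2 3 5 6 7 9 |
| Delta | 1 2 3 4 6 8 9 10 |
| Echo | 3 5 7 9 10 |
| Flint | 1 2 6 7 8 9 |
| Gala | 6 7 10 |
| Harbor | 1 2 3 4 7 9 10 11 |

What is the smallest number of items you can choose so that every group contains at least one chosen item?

2

H = {6, 10} meets every group (each contains at least one member of H), and |H| = 2.
No single item lies in every group, so at least 2 are needed and 2 is optimal.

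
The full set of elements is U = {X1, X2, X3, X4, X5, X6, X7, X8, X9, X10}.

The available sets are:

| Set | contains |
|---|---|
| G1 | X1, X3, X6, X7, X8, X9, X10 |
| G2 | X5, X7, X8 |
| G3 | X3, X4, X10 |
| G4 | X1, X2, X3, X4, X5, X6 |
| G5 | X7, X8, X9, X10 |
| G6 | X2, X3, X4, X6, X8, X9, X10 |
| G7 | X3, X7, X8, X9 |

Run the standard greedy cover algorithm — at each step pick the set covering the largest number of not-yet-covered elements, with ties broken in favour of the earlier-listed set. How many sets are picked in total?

Greedy: pick G1 (covers 7 new) → pick G4 (covers 3 new). Total picks: 2.

2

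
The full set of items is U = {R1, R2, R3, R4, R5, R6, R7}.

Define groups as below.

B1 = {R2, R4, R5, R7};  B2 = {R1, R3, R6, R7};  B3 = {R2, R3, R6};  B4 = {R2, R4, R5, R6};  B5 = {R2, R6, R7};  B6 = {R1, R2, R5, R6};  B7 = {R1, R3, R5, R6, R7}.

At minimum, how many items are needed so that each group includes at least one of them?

H = {R1, R2} meets every group (each contains at least one member of H), and |H| = 2.
No single item lies in every group, so at least 2 are needed and 2 is optimal.

2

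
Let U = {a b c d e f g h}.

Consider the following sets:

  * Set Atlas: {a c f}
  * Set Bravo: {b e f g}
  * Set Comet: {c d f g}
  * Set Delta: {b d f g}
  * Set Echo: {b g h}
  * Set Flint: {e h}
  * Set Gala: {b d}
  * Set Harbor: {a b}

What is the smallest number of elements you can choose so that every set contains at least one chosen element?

3

Take T = {b, c, e}. Each listed set contains at least one of these, so T is a hitting set of size 3.
The sets Comet, Flint, Harbor are pairwise disjoint, so any hitting set needs a separate element for each — at least 3. Hence 3 is optimal.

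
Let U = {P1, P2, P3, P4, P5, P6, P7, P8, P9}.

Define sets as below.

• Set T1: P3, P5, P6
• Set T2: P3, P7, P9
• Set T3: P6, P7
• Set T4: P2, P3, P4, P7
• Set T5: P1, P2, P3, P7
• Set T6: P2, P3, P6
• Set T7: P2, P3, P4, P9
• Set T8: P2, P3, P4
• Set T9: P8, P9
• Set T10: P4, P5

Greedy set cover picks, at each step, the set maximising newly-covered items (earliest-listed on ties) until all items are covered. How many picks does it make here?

Greedy: pick T4 (covers 4 new) → pick T1 (covers 2 new) → pick T9 (covers 2 new) → pick T5 (covers 1 new). Total picks: 4.

4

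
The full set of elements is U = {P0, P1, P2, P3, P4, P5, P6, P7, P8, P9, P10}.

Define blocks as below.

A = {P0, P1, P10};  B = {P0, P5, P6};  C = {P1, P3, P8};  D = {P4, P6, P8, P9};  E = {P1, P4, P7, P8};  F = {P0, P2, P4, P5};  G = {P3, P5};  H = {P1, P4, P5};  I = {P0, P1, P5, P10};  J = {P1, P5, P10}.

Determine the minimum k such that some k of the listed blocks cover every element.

Take {D, E, F, G, I}. Their union is {P0, P1, P2, P3, P4, P5, P6, P7, P8, P9, P10}, which is all 11 elements.
No 4 of the 10 blocks cover everything (all 210 combinations miss at least one element), so 5 is optimal.

5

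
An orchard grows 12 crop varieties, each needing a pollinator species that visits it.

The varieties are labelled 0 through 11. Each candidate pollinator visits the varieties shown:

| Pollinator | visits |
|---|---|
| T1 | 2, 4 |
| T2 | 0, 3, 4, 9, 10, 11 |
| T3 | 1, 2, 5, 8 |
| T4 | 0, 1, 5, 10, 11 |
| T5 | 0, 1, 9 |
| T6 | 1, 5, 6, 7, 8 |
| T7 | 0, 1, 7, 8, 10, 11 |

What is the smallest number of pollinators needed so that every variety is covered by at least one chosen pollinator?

Take {T2, T3, T6}. Their union is {0, 1, 2, 3, 4, 5, 6, 7, 8, 9, 10, 11}, which is all 12 varieties.
Only T2 contains 3, so T2 is forced; the remaining 6 varieties need at least 2 more pollinators (each remaining pollinator adds at most 5) — so at least 3 pollinators are needed, and 3 is optimal.

3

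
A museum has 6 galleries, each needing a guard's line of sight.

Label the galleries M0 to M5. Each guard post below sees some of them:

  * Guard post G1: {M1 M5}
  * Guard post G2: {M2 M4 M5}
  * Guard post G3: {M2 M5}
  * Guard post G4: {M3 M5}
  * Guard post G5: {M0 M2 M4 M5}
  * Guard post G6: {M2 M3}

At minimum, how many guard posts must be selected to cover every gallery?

3

Take {G1, G5, G6}. Their union is {M0, M1, M2, M3, M4, M5}, which is all 6 galleries.
Only G5 contains M0, so G5 is forced; the remaining 2 galleries need at least 2 more guard posts (each remaining guard post adds at most 1) — so at least 3 guard posts are needed, and 3 is optimal.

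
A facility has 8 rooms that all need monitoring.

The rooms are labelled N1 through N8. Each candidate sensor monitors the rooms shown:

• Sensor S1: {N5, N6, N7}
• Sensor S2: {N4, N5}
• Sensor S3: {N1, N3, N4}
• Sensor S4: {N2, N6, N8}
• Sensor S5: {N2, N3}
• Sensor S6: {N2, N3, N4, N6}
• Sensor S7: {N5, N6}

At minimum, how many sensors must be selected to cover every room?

3

Take {S1, S3, S4}. Their union is {N1, N2, N3, N4, N5, N6, N7, N8}, which is all 8 rooms.
Only S3 contains N1, so S3 is forced; the remaining 5 rooms need at least 2 more sensors (each remaining sensor adds at most 3) — so at least 3 sensors are needed, and 3 is optimal.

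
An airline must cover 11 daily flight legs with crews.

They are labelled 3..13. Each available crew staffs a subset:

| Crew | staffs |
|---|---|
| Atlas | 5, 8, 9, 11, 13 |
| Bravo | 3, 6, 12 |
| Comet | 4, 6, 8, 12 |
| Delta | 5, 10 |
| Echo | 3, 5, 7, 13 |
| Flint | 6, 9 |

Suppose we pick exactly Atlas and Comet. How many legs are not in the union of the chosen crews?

3

Union of Atlas, Comet = {4, 5, 6, 8, 9, 11, 12, 13}.
Not covered: 3, 7, 10 — 3 legs.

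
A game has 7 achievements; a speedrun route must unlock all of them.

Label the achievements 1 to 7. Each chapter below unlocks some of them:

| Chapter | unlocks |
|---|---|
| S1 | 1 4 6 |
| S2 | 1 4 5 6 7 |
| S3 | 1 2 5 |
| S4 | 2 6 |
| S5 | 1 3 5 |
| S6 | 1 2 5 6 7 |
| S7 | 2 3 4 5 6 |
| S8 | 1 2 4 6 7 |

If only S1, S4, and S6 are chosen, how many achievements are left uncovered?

Union of S1, S4, S6 = {1, 2, 4, 5, 6, 7}.
Not covered: 3 — 1 achievement.

1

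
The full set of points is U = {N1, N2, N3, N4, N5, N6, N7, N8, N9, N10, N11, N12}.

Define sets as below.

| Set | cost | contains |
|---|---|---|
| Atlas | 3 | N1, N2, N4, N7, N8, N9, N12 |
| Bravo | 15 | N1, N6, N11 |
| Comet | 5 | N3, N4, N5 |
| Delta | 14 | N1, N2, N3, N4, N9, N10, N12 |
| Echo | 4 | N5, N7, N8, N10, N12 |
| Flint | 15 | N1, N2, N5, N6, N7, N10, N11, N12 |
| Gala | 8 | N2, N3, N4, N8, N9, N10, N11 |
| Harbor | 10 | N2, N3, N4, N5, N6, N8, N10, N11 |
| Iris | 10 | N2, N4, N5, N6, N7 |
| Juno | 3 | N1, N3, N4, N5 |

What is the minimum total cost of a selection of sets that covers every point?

Atlas, Harbor together cover every point (Atlas ∪ Harbor = {N1, N2, N3, N4, N5, N6, N7, N8, N9, N10, N11, N12}); total cost 3 + 10 = 13.
The greedy pick Atlas, Juno, Harbor costs 16; no covering selection beats 13.

13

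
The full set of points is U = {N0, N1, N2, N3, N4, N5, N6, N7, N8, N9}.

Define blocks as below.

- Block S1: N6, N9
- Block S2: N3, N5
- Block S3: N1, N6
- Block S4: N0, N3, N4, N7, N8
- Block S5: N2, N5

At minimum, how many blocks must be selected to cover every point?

4

S1 and S3 and S4 and S5 together: S1 ∪ S3 ∪ S4 ∪ S5 = {N0, N1, N2, N3, N4, N5, N6, N7, N8, N9} — every point is covered.
Only S4 contains N0, so S4 is forced; the remaining 5 points need at least 3 more blocks (each remaining block adds at most 2) — so at least 4 blocks are needed, and 4 is optimal.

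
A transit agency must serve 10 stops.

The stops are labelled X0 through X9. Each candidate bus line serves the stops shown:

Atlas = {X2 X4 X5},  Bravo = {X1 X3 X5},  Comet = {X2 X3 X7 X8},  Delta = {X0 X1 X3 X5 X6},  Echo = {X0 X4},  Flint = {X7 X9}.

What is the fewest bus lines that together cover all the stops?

4

Take {Atlas, Comet, Delta, Flint}. Their union is {X0, X1, X2, X3, X4, X5, X6, X7, X8, X9}, which is all 10 stops.
No 3 of the 6 bus lines cover everything (all 20 combinations miss at least one stop), so 4 is optimal.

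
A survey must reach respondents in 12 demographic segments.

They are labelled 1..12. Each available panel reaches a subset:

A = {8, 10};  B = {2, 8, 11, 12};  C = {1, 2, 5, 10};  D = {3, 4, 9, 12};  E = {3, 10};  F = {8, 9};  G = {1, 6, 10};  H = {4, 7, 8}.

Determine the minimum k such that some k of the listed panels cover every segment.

5

B and C and D and G and H together: B ∪ C ∪ D ∪ G ∪ H = {1, 2, 3, 4, 5, 6, 7, 8, 9, 10, 11, 12} — every segment is covered.
No 4 of the 8 panels cover everything (all 70 combinations miss at least one segment), so 5 is optimal.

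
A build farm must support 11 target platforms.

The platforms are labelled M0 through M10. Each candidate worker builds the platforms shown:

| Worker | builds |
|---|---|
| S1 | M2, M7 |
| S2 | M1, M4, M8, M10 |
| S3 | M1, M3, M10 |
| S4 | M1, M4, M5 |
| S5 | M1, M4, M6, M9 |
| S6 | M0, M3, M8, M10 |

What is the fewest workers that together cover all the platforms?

Take {S1, S4, S5, S6}. Their union is {M0, M1, M2, M3, M4, M5, M6, M7, M8, M9, M10}, which is all 11 platforms.
Only S1 contains M2, so S1 is forced; the remaining 9 platforms need at least 3 more workers (each remaining worker adds at most 4) — so at least 4 workers are needed, and 4 is optimal.

4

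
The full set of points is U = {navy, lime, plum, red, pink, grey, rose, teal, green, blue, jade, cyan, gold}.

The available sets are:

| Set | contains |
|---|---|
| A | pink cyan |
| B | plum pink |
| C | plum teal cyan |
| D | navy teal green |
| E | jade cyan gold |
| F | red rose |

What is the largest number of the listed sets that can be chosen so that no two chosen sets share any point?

B, D, E, F are pairwise disjoint (B={plum,pink}; D={navy,teal,green}; E={jade,cyan,gold}; F={red,rose}).
Every remaining set overlaps one of these, and no 5 of the listed sets are pairwise disjoint, so 4 is the maximum.

4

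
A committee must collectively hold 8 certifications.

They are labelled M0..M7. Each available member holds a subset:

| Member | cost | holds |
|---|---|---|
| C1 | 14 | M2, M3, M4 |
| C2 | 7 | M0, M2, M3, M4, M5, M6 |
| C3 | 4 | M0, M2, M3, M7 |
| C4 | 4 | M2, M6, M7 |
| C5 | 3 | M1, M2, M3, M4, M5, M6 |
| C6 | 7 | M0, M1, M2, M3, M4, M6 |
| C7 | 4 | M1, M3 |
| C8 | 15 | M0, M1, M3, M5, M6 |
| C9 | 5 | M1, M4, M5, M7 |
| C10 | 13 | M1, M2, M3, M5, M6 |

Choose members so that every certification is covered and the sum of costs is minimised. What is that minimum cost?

C3, C5 together cover every certification (C3 ∪ C5 = {M0, M1, M2, M3, M4, M5, M6, M7}); total cost 4 + 3 = 7.
No covering selection has total cost below 7.

7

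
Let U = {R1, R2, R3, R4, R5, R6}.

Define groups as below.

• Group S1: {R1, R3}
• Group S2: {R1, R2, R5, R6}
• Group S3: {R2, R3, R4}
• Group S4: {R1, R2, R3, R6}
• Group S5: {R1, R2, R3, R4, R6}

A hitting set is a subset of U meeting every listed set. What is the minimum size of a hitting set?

H = {R1, R4} meets every group (each contains at least one member of H), and |H| = 2.
No single item lies in every group, so at least 2 are needed and 2 is optimal.

2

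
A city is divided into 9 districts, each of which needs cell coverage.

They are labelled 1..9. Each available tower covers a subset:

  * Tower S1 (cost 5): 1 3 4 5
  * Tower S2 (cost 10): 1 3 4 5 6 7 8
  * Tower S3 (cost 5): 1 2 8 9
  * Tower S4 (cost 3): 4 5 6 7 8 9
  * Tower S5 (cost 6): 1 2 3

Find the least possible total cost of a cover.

9

S4, S5 together cover every district (S4 ∪ S5 = {1, 2, 3, 4, 5, 6, 7, 8, 9}); total cost 3 + 6 = 9.
No covering selection has total cost below 9.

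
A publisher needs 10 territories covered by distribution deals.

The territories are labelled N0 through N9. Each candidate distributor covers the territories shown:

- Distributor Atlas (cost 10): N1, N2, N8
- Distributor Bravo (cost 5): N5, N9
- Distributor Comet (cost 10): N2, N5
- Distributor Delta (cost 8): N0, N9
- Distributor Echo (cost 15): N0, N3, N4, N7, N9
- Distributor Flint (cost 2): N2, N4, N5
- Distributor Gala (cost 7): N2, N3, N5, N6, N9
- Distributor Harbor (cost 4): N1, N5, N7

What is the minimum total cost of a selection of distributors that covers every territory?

Atlas, Delta, Flint, Gala, Harbor together cover every territory (Atlas ∪ Delta ∪ Flint ∪ Gala ∪ Harbor = {N0, N1, N2, N3, N4, N5, N6, N7, N8, N9}); total cost 10 + 8 + 2 + 7 + 4 = 31.
No covering selection has total cost below 31.

31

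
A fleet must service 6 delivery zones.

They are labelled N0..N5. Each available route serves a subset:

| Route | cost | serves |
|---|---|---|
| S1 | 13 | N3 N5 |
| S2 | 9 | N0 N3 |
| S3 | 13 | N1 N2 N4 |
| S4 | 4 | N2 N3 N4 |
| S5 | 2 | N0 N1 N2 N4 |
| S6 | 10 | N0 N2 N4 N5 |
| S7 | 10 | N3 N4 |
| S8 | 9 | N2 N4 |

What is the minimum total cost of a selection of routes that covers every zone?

15

S1, S5 together cover every zone (S1 ∪ S5 = {N0, N1, N2, N3, N4, N5}); total cost 13 + 2 = 15.
The greedy pick S5, S4, S6 costs 16; no covering selection beats 15.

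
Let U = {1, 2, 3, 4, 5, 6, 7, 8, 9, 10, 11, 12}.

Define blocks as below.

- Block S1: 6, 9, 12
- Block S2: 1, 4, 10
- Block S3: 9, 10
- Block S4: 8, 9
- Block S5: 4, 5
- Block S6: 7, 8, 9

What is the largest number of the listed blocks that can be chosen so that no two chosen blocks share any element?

2

S2, S6 are pairwise disjoint (S2={1,4,10}; S6={7,8,9}).
Every remaining block overlaps one of these, and no 3 of the listed blocks are pairwise disjoint, so 2 is the maximum.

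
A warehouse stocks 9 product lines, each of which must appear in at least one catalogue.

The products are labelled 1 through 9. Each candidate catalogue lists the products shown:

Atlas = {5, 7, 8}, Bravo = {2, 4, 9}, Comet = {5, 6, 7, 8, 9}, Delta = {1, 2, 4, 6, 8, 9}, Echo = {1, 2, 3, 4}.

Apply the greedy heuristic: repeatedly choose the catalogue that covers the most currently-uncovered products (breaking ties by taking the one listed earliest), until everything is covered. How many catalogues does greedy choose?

Greedy: pick Delta (covers 6 new) → pick Atlas (covers 2 new) → pick Echo (covers 1 new). Total picks: 3.
(The true minimum cover uses only 2 catalogues, so greedy is not optimal here.)

3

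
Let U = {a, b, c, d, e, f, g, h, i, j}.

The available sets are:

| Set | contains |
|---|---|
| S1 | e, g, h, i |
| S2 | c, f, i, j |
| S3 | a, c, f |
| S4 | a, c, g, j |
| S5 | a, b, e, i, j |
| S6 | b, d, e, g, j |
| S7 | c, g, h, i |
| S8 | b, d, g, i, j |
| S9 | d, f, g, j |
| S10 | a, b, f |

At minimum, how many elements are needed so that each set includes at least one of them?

3

Take T = {a, d, i}. Each listed set contains at least one of these, so T is a hitting set of size 3.
No choice of 2 elements meets every set, so 3 is the minimum.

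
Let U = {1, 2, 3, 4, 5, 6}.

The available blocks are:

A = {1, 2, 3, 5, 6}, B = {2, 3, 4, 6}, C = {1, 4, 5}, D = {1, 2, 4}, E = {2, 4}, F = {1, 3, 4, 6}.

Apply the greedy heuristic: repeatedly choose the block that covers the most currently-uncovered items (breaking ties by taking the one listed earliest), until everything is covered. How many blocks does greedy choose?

Greedy: pick A (covers 5 new) → pick B (covers 1 new). Total picks: 2.

2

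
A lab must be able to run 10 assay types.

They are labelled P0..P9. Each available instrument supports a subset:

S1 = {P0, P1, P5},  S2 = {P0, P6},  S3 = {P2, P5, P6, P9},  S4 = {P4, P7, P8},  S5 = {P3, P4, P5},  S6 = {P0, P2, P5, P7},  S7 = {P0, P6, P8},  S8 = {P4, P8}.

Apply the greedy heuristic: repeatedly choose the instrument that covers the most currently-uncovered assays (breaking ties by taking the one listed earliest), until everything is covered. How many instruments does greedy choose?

4

Greedy: pick S3 (covers 4 new) → pick S4 (covers 3 new) → pick S1 (covers 2 new) → pick S5 (covers 1 new). Total picks: 4.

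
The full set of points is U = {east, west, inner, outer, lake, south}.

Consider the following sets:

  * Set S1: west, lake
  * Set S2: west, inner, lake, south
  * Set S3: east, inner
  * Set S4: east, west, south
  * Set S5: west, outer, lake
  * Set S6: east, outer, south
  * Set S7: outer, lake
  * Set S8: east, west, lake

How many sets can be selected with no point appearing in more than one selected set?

S1, S3 are pairwise disjoint (S1={west,lake}; S3={east,inner}).
Every remaining set overlaps one of these, and no 3 of the listed sets are pairwise disjoint, so 2 is the maximum.

2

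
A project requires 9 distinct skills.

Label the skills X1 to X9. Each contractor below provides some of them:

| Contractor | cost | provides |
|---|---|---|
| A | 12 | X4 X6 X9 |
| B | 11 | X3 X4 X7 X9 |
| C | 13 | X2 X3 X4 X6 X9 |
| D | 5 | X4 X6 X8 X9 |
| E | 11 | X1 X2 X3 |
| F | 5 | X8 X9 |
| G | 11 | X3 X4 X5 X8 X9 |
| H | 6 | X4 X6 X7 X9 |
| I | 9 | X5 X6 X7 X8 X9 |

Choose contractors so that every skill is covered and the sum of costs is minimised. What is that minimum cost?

D, E, I together cover every skill (D ∪ E ∪ I = {X1, X2, X3, X4, X5, X6, X7, X8, X9}); total cost 5 + 11 + 9 = 25.
No covering selection has total cost below 25.

25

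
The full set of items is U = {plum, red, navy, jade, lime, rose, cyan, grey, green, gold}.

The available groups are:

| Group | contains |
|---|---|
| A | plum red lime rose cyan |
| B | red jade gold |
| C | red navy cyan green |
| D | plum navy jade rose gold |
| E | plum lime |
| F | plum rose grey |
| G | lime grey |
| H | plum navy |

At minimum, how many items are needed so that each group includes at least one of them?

Take T = {plum, red, lime}. Each listed group contains at least one of these, so T is a hitting set of size 3.
The groups B, G, H are pairwise disjoint, so any hitting set needs a separate item for each — at least 3. Hence 3 is optimal.

3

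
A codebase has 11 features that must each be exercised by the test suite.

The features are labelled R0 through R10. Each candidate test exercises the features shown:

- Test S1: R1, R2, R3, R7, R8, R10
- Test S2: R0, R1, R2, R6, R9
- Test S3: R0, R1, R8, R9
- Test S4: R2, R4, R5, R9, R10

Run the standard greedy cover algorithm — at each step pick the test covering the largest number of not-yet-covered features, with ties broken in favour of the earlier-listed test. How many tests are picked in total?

3

Greedy: pick S1 (covers 6 new) → pick S2 (covers 3 new) → pick S4 (covers 2 new). Total picks: 3.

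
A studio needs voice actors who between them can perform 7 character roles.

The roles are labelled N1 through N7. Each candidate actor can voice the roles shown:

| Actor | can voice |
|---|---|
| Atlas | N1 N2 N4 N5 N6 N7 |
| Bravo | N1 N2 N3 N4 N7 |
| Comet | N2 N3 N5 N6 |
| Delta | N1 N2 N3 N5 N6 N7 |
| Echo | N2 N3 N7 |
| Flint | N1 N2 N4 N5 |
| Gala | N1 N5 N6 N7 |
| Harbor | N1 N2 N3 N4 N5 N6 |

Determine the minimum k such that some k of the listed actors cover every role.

Take {Echo, Harbor}. Their union is {N1, N2, N3, N4, N5, N6, N7}, which is all 7 roles.
No single actor has all 7 roles (the largest, Atlas, has 6), so 2 is optimal.

2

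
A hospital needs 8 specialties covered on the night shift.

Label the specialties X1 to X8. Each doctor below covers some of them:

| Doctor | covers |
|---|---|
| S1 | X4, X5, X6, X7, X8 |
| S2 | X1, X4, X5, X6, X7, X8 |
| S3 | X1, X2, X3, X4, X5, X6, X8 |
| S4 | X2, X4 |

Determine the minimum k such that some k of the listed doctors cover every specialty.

S2 and S3 together: S2 ∪ S3 = {X1, X2, X3, X4, X5, X6, X7, X8} — every specialty is covered.
No single doctor has all 8 specialties (the largest, S3, has 7), so 2 is optimal.

2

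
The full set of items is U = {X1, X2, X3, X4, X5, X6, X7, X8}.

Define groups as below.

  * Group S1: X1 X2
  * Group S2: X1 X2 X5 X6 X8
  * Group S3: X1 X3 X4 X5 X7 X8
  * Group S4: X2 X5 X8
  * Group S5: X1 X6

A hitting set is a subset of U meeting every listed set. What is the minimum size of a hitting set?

Take H = {X1, X5}. Each listed group contains at least one of these, so H is a hitting set of size 2.
The groups S4, S5 are pairwise disjoint, so any hitting set needs a separate item for each — at least 2. Hence 2 is optimal.

2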